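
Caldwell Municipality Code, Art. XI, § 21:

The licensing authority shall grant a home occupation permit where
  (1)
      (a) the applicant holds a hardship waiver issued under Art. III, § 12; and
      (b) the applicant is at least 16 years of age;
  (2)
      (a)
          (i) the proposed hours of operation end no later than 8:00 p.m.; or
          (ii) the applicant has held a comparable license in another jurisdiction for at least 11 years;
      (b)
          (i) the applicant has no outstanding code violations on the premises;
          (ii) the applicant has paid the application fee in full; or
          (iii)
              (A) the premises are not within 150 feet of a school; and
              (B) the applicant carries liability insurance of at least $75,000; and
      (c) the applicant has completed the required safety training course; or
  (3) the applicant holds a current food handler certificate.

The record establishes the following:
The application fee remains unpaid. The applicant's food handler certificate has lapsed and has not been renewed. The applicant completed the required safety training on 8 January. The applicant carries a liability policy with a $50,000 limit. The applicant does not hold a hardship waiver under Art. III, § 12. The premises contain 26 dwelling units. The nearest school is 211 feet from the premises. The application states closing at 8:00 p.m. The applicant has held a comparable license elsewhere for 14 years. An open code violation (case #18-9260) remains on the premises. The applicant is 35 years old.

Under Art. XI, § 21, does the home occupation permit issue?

(a) hardship waiver — not satisfied.
(b) age ≥ 16 — satisfied.
(1) = F AND T = false.
(i) closes by 8 p.m. — holds.
(ii) prior license ≥ 11 yr — met.
So (a) is satisfied (T OR T).
(i) no code violations — not satisfied.
(ii) fee paid — not met.
(A) ≥150 ft from school — met.
(B) insurance ≥ $75,000 — fails.
(iii) = T AND F = false.
(b): F OR F OR F → false.
(c) safety training — satisfied.
(2): T AND F AND T → false.
(3) food handler cert. — fails.
Overall: F OR F OR F → false.

No — denied.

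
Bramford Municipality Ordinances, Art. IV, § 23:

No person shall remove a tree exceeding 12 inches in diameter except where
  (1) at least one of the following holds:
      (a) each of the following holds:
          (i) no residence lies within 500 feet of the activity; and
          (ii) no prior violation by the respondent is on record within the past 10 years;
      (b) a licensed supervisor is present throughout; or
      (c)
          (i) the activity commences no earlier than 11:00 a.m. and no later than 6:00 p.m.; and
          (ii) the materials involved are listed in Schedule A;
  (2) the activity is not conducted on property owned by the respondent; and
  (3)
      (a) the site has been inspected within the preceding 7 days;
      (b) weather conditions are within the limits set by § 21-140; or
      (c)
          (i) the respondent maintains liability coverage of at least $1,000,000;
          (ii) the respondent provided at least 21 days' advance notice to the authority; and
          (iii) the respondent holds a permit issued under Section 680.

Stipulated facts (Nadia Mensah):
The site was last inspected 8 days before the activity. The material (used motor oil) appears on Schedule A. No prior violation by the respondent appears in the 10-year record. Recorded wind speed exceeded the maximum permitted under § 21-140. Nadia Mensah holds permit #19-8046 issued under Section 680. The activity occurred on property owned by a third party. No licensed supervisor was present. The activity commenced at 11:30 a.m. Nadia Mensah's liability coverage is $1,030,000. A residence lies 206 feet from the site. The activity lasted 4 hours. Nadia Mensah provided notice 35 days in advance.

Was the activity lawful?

Yes — lawful.

(i) no residence in 500 ft — not satisfied.
(ii) no prior violation — holds.
(a) = F AND T = false.
(b) supervisor present — not satisfied.
(i) start within hours — holds.
(ii) Schedule A material — satisfied.
(c): T AND T → true.
(1) = F OR F OR T = true.
(2) not (own property) — met.
(a) site inspected — not met.
(b) weather ok — fails.
(i) coverage ≥ $1,000,000 — met.
(ii) ≥21 days' notice — met.
(iii) holds permit — met.
(c) = T AND T AND T = true.
So (3) is satisfied (F OR F OR T).
Overall = T AND T AND T = true.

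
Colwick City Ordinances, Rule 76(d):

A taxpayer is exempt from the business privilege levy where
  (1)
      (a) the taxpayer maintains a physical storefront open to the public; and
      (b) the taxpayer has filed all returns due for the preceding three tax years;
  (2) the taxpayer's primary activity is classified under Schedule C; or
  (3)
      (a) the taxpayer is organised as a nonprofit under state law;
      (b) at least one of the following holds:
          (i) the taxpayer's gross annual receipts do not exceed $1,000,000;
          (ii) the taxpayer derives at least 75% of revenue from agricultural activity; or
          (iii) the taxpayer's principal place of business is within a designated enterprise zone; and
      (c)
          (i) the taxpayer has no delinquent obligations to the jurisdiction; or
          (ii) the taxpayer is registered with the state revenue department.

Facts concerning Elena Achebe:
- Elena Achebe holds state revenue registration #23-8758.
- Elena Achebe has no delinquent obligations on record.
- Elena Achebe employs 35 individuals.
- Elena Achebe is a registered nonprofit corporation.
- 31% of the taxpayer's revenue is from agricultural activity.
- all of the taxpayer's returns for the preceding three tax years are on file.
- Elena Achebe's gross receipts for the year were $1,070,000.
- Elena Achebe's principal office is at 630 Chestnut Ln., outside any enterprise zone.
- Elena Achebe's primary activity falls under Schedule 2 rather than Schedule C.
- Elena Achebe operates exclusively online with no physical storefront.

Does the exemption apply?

(a) has storefront — fails.
(b) returns current — holds.
(1): F AND T → false.
(2) Schedule C activity — not satisfied.
(a) nonprofit — satisfied.
(i) receipts ≤ $1,000,000 — not met.
(ii) ≥75% agricultural — not met.
(iii) in enterprise zone — fails.
(b): F OR F OR F → false.
(i) no delinquency — met.
(ii) state-registered — met.
(c) = T OR T = true.
So (3) is not satisfied (T AND F AND T).
Overall: F OR F OR F → false.

No — not exempt.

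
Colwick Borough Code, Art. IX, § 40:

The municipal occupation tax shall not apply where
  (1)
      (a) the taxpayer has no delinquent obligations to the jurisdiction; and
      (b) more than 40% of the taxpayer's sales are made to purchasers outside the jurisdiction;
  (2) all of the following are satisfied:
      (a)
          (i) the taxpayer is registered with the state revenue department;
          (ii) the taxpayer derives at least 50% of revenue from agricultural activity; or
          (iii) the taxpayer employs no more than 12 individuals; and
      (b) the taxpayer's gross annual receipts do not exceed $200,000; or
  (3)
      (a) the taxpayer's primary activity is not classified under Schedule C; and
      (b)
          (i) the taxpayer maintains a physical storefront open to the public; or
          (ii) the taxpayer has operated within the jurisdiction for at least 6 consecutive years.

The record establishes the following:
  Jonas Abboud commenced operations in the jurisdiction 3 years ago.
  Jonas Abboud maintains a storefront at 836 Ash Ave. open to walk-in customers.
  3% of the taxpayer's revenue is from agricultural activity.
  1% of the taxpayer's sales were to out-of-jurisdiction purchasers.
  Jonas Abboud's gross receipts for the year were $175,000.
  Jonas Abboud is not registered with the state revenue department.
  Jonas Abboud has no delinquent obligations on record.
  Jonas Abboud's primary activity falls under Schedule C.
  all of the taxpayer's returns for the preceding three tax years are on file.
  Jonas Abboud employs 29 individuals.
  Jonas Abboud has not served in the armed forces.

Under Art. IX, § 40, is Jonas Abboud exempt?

(a) no delinquency — holds.
(b) >40% out-of-jur. sales — not met.
So (1) is not satisfied (T AND F).
(i) state-registered — not satisfied.
(ii) ≥50% agricultural — fails.
(iii) ≤ 12 employees — fails.
So (a) is not satisfied (F OR F OR F).
(b) receipts ≤ $200,000 — satisfied.
(2): F AND T → false.
(a) not (Schedule C activity) — not met.
(i) has storefront — met.
(ii) ≥ 6 yrs in jurisdiction — not met.
So (b) is satisfied (T OR F).
(3): F AND T → false.
So Overall is not satisfied (F OR F OR F).

No — not exempt.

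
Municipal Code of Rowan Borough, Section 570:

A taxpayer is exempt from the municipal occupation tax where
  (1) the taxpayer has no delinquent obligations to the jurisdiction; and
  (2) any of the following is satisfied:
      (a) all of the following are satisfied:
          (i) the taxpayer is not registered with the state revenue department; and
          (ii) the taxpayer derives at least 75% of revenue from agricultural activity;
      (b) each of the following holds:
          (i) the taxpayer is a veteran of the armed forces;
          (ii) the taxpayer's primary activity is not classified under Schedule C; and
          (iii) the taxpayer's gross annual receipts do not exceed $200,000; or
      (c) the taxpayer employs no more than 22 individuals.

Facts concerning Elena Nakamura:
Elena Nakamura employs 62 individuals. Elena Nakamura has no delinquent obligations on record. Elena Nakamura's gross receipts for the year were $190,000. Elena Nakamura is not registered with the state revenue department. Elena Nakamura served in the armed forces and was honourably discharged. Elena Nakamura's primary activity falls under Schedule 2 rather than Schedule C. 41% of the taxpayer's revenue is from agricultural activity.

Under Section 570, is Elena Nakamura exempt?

Yes — exempt.

(1) no delinquency — met.
(i) not (state-registered) — holds.
(ii) ≥75% agricultural — not met.
(a): T AND F → false.
(i) veteran — holds.
(ii) not (Schedule C activity) — satisfied.
(iii) receipts ≤ $200,000 — satisfied.
(b) = T AND T AND T = true.
(c) ≤ 22 employees — not met.
(2) = F OR T OR F = true.
So Overall is satisfied (T AND T).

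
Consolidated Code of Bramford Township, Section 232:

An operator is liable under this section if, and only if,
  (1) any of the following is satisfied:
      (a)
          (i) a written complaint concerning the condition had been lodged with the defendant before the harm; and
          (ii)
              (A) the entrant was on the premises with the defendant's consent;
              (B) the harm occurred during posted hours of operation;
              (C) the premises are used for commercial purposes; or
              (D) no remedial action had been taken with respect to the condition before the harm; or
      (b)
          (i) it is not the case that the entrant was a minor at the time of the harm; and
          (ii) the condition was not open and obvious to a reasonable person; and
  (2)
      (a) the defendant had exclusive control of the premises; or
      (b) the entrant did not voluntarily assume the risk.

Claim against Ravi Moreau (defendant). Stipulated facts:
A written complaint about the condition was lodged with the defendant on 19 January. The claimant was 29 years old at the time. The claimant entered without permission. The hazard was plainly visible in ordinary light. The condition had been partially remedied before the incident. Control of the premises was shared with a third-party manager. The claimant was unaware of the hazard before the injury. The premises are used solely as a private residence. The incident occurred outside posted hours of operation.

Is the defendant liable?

No — not liable.

(i) complaint lodged — satisfied.
(A) consent to enter — not satisfied.
(B) during posted hours — not met.
(C) commercial use — not satisfied.
(D) no remedial action — not met.
So (ii) is not satisfied (F OR F OR F OR F).
(a) = T AND F = false.
(i) not (entrant a minor) — satisfied.
(ii) not open/obvious — fails.
So (b) is not satisfied (T AND F).
(1): F OR F → false.
(a) exclusive control — fails.
(b) no assumed risk — satisfied.
(2) = F OR T = true.
Overall = F AND T = false.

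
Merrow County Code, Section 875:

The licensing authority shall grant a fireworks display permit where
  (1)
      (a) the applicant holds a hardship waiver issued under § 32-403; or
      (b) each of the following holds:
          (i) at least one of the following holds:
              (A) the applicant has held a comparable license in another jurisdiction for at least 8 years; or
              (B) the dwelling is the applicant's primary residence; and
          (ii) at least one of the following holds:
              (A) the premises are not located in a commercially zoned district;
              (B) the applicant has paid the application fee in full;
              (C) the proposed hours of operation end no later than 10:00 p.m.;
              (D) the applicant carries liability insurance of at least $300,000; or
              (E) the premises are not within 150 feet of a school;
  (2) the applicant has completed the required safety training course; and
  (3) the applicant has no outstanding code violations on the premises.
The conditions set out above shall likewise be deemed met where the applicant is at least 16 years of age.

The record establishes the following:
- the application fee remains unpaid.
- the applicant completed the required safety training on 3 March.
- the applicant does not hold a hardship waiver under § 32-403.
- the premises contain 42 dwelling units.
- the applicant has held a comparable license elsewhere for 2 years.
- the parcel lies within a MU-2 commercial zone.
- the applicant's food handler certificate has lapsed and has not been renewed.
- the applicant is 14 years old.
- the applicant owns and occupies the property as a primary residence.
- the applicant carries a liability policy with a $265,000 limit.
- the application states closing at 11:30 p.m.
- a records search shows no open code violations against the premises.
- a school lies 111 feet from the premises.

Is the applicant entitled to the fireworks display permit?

No — denied.

(a) hardship waiver — not satisfied.
(A) prior license ≥ 8 yr — not met.
(B) primary residence — met.
(i) = F OR T = true.
(A) not (commercially zoned) — fails.
(B) fee paid — not met.
(C) closes by 10 p.m. — not met.
(D) insurance ≥ $300,000 — fails.
(E) ≥150 ft from school — not met.
(ii): F OR F OR F OR F OR F → false.
(b): T AND F → false.
(1): F OR F → false.
(2) safety training — satisfied.
(3) no code violations — satisfied.
So Overall is not satisfied (F AND T AND T).
Exception (age ≥ 16) — not satisfied.
Result: main false OR exception false → false.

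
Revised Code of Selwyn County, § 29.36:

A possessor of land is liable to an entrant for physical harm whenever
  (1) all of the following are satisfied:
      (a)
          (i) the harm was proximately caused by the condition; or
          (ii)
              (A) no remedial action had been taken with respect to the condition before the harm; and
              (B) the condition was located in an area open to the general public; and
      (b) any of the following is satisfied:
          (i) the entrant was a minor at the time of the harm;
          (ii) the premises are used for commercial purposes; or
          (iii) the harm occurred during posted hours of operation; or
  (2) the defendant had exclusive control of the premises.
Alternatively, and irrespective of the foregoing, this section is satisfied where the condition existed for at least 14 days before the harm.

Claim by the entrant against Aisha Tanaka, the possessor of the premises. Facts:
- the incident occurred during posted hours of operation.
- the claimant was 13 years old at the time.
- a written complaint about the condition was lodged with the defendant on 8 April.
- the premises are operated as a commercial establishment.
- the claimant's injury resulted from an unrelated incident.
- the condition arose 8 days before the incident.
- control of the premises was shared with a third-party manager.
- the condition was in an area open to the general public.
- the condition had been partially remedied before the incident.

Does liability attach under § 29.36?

(i) proximate cause — not satisfied.
(A) no remedial action — not met.
(B) public area — satisfied.
So (ii) is not satisfied (F AND T).
So (a) is not satisfied (F OR F).
(i) entrant a minor — holds.
(ii) commercial use — met.
(iii) during posted hours — satisfied.
(b) = T OR T OR T = true.
(1): F AND T → false.
(2) exclusive control — not satisfied.
Overall: F OR F → false.
Exception (condition ≥14 days old) — not satisfied.
Result: main false OR exception false → false.

No — not liable.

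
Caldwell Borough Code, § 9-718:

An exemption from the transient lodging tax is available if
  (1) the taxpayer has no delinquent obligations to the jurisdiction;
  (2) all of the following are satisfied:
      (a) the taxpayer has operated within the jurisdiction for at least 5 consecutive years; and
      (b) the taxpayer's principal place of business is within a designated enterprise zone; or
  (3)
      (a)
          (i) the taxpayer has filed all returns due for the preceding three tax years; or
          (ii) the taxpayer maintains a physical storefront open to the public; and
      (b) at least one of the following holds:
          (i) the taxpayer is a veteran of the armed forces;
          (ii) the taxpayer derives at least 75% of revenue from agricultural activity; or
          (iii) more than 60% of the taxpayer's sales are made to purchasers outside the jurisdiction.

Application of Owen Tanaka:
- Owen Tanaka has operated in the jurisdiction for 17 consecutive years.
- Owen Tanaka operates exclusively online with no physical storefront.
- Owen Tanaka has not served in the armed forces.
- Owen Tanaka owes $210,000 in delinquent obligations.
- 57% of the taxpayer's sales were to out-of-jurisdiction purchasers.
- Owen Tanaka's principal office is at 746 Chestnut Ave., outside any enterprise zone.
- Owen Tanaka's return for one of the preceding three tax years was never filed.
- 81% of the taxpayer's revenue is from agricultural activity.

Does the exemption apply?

No — not exempt.

(1) no delinquency — not satisfied.
(a) ≥ 5 yrs in jurisdiction — satisfied.
(b) in enterprise zone — not satisfied.
(2) = T AND F = false.
(i) returns current — fails.
(ii) has storefront — not satisfied.
(a) = F OR F = false.
(i) veteran — fails.
(ii) ≥75% agricultural — satisfied.
(iii) >60% out-of-jur. sales — fails.
(b): F OR T OR F → true.
(3): F AND T → false.
Overall = F OR F OR F = false.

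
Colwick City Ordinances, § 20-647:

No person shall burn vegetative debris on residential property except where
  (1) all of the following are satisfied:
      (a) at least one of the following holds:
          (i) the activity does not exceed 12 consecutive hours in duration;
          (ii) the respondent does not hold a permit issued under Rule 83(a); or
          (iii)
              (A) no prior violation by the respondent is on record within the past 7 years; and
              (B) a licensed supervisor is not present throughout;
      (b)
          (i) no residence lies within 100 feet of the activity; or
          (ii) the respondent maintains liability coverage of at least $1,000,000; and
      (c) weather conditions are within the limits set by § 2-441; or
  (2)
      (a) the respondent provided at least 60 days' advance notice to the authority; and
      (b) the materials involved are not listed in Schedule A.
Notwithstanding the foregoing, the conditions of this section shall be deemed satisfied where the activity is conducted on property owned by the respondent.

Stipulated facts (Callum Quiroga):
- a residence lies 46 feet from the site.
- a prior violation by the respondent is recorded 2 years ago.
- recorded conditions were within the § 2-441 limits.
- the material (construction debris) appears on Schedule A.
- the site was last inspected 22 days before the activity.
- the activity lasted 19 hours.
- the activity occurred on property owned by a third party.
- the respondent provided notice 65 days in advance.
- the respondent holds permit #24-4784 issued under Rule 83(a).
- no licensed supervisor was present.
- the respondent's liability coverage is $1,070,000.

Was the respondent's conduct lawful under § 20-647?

No — unlawful.

(i) ≤ 12 hrs duration — not met.
(ii) not (holds permit) — not satisfied.
(A) no prior violation — not satisfied.
(B) not (supervisor present) — satisfied.
(iii): F AND T → false.
(a): F OR F OR F → false.
(i) no residence in 100 ft — fails.
(ii) coverage ≥ $1,000,000 — satisfied.
(b) = F OR T = true.
(c) weather ok — met.
(1) = F AND T AND T = false.
(a) ≥60 days' notice — met.
(b) not (Schedule A material) — not met.
(2): T AND F → false.
So Overall is not satisfied (F OR F).
Exception (own property) — not satisfied.
Result: main false OR exception false → false.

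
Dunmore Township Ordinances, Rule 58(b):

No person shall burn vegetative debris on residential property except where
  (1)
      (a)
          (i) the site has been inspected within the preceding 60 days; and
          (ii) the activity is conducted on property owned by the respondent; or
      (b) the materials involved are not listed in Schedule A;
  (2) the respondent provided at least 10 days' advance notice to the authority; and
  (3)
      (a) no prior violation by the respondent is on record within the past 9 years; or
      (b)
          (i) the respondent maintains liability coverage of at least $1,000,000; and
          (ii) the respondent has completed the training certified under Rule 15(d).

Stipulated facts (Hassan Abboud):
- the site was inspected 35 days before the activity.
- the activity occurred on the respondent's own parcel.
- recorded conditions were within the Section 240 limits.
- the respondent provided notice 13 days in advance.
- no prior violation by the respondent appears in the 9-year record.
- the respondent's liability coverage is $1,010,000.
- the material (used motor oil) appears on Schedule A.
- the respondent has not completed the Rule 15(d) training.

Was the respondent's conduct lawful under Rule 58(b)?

Yes — lawful.

(i) site inspected — met.
(ii) own property — satisfied.
(a): T AND T → true.
(b) not (Schedule A material) — not satisfied.
So (1) is satisfied (T OR F).
(2) ≥10 days' notice — holds.
(a) no prior violation — met.
(i) coverage ≥ $1,000,000 — satisfied.
(ii) training certified — not satisfied.
(b): T AND F → false.
(3) = T OR F = true.
Overall = T AND T AND T = true.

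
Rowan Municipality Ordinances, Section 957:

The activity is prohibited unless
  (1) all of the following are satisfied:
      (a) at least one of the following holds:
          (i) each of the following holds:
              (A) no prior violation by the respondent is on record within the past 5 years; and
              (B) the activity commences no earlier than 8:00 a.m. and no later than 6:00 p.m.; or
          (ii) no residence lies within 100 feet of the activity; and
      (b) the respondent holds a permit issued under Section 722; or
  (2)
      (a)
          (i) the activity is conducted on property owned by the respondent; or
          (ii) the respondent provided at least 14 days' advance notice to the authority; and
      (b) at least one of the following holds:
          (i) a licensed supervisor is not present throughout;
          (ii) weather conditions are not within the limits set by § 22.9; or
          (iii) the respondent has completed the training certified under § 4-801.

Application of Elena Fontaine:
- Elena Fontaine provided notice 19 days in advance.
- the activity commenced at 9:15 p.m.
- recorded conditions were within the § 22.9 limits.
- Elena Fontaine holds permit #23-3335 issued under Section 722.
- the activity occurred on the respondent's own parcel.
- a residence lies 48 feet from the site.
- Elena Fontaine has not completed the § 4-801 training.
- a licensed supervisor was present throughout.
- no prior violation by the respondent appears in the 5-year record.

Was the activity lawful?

No — unlawful.

(A) no prior violation — met.
(B) start within hours — not met.
(i) = T AND F = false.
(ii) no residence in 100 ft — fails.
(a) = F OR F = false.
(b) holds permit — met.
So (1) is not satisfied (F AND T).
(i) own property — holds.
(ii) ≥14 days' notice — holds.
(a) = T OR T = true.
(i) not (supervisor present) — not met.
(ii) not (weather ok) — not satisfied.
(iii) training certified — not satisfied.
(b): F OR F OR F → false.
(2): T AND F → false.
Overall = F OR F = false.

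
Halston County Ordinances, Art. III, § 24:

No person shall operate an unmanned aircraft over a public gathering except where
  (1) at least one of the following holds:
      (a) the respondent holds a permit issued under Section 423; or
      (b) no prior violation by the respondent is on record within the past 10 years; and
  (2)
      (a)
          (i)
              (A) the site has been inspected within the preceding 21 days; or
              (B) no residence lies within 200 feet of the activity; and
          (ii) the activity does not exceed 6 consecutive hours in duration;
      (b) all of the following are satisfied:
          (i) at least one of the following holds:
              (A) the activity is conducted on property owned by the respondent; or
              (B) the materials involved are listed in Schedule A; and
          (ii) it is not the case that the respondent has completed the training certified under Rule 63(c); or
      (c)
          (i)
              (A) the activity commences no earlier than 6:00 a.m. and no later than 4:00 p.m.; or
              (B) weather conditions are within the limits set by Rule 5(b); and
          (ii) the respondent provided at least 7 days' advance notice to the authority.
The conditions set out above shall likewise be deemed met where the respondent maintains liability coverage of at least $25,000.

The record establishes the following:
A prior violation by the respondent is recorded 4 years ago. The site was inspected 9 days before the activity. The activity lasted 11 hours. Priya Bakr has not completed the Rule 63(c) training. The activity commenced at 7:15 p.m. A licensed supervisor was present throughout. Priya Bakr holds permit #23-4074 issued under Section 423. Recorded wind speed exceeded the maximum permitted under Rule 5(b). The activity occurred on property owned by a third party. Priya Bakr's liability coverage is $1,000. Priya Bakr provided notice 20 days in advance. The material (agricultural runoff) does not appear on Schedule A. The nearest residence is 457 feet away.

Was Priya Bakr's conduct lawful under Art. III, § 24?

No — unlawful.

(a) holds permit — satisfied.
(b) no prior violation — not satisfied.
(1) = T OR F = true.
(A) site inspected — satisfied.
(B) no residence in 200 ft — met.
(i) = T OR T = true.
(ii) ≤ 6 hrs duration — fails.
So (a) is not satisfied (T AND F).
(A) own property — not satisfied.
(B) Schedule A material — not satisfied.
(i) = F OR F = false.
(ii) not (training certified) — holds.
(b): F AND T → false.
(A) start within hours — fails.
(B) weather ok — not met.
So (i) is not satisfied (F OR F).
(ii) ≥7 days' notice — met.
(c): F AND T → false.
(2) = F OR F OR F = false.
Overall = T AND F = false.
Exception (coverage ≥ $25,000) — not satisfied.
Result: main false OR exception false → false.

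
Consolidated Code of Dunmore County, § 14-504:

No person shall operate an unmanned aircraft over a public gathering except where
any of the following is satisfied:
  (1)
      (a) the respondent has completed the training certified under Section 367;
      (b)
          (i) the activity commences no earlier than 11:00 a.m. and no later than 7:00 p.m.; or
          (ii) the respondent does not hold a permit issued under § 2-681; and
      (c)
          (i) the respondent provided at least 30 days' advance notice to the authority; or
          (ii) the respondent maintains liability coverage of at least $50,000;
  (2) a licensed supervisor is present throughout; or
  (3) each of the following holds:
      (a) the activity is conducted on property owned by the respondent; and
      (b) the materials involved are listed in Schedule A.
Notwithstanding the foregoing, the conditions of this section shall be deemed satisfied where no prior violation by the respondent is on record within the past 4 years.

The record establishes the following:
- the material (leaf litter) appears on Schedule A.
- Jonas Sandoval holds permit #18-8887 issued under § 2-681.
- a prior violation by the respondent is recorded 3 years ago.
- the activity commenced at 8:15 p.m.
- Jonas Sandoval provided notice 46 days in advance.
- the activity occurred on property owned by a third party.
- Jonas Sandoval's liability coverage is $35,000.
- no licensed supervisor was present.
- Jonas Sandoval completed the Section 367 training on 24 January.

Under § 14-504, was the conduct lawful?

No — unlawful.

(a) training certified — satisfied.
(i) start within hours — not satisfied.
(ii) not (holds permit) — fails.
(b) = F OR F = false.
(i) ≥30 days' notice — holds.
(ii) coverage ≥ $50,000 — not met.
(c) = T OR F = true.
(1) = T AND F AND T = false.
(2) supervisor present — fails.
(a) own property — fails.
(b) Schedule A material — satisfied.
(3): F AND T → false.
So Overall is not satisfied (F OR F OR F).
Exception (no prior violation) — not satisfied.
Result: main false OR exception false → false.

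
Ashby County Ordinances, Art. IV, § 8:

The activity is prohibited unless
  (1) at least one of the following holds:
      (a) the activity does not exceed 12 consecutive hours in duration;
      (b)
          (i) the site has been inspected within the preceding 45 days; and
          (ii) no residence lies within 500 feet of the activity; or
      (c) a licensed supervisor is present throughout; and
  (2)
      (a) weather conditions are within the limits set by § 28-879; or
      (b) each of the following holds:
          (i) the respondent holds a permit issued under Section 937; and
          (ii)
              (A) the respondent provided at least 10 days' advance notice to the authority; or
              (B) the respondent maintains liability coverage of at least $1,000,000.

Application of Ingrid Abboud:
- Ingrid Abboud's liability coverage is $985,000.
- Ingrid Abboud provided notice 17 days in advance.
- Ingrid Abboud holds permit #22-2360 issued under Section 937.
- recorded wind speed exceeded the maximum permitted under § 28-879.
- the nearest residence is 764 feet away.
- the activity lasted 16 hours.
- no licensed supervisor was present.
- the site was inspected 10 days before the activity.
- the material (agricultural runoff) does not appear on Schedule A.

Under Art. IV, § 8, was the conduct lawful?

(a) ≤ 12 hrs duration — not met.
(i) site inspected — met.
(ii) no residence in 500 ft — met.
So (b) is satisfied (T AND T).
(c) supervisor present — not met.
(1): F OR T OR F → true.
(a) weather ok — not met.
(i) holds permit — satisfied.
(A) ≥10 days' notice — met.
(B) coverage ≥ $1,000,000 — not met.
So (ii) is satisfied (T OR F).
(b): T AND T → true.
(2): F OR T → true.
So Overall is satisfied (T AND T).

Yes — lawful.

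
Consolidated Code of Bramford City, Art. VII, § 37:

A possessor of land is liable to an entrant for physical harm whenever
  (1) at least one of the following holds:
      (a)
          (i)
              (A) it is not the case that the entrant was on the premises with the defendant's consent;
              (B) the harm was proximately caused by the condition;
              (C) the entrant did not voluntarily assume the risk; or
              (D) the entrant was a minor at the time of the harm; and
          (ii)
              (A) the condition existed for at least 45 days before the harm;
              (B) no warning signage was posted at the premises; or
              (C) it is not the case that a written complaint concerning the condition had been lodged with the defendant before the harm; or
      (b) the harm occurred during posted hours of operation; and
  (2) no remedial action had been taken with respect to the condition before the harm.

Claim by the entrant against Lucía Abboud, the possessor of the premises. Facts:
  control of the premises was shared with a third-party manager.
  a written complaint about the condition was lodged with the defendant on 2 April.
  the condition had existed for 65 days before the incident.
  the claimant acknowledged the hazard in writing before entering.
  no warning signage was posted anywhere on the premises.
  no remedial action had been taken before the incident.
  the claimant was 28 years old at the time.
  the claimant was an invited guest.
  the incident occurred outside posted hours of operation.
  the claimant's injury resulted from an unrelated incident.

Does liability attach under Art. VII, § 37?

(A) not (consent to enter) — not satisfied.
(B) proximate cause — not met.
(C) no assumed risk — fails.
(D) entrant a minor — not met.
(i): F OR F OR F OR F → false.
(A) condition ≥45 days old — holds.
(B) no signage posted — met.
(C) not (complaint lodged) — fails.
(ii) = T OR T OR F = true.
(a): F AND T → false.
(b) during posted hours — not satisfied.
So (1) is not satisfied (F OR F).
(2) no remedial action — met.
Overall: F AND T → false.

No — not liable.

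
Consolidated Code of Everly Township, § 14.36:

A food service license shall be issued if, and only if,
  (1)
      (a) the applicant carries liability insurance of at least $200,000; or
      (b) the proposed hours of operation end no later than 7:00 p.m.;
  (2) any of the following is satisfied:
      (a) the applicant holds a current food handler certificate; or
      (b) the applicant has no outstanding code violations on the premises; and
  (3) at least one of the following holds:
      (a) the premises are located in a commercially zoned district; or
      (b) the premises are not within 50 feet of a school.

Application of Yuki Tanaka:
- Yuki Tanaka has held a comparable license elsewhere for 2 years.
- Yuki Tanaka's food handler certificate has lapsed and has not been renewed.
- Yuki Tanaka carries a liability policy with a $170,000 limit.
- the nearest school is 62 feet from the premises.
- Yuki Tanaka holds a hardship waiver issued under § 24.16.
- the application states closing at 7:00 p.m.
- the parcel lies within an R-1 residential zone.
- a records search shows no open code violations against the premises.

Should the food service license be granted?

(a) insurance ≥ $200,000 — not satisfied.
(b) closes by 7 p.m. — met.
So (1) is satisfied (F OR T).
(a) food handler cert. — not met.
(b) no code violations — met.
(2): F OR T → true.
(a) commercially zoned — not satisfied.
(b) ≥50 ft from school — satisfied.
So (3) is satisfied (F OR T).
Overall = T AND T AND T = true.

Yes — granted.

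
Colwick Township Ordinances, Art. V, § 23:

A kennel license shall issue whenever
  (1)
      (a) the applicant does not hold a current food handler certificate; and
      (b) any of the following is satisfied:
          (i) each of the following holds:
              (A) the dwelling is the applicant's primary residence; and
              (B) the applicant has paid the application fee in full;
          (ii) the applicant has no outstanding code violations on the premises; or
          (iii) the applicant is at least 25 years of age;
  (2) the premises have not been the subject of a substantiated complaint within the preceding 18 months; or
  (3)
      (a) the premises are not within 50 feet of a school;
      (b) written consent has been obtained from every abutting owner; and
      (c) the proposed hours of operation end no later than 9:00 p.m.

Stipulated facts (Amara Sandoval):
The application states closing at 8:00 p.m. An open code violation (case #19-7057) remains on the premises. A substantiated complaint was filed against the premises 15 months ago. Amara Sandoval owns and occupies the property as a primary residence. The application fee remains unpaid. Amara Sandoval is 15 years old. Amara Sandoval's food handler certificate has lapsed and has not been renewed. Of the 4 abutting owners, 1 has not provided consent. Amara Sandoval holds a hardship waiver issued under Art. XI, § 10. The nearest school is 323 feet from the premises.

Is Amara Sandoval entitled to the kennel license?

No — denied.

(a) not (food handler cert.) — satisfied.
(A) primary residence — satisfied.
(B) fee paid — not met.
(i) = T AND F = false.
(ii) no code violations — not satisfied.
(iii) age ≥ 25 — not satisfied.
So (b) is not satisfied (F OR F OR F).
(1): T AND F → false.
(2) no complaint in 18 mo. — not satisfied.
(a) ≥50 ft from school — satisfied.
(b) all abutters consent — not met.
(c) closes by 9 p.m. — satisfied.
(3): T AND F AND T → false.
Overall: F OR F OR F → false.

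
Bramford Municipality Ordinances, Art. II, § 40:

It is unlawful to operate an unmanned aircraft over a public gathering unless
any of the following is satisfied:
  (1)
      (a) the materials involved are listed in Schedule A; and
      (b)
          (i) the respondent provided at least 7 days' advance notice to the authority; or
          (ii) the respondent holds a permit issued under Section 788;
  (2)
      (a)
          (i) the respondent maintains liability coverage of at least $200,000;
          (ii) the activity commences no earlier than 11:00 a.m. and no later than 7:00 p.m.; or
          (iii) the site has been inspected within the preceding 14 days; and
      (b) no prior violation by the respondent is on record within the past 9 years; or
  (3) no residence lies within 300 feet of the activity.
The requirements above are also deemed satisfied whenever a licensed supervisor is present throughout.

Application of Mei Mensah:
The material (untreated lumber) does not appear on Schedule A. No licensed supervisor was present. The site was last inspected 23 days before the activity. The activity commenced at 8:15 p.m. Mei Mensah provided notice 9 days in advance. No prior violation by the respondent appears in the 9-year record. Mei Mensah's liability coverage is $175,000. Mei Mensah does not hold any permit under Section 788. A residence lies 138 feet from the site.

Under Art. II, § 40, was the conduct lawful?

No — unlawful.

(a) Schedule A material — not satisfied.
(i) ≥7 days' notice — holds.
(ii) holds permit — not satisfied.
(b) = T OR F = true.
(1) = F AND T = false.
(i) coverage ≥ $200,000 — not satisfied.
(ii) start within hours — not satisfied.
(iii) site inspected — not met.
(a) = F OR F OR F = false.
(b) no prior violation — met.
(2): F AND T → false.
(3) no residence in 300 ft — not satisfied.
Overall = F OR F OR F = false.
Exception (supervisor present) — not satisfied.
Result: main false OR exception false → false.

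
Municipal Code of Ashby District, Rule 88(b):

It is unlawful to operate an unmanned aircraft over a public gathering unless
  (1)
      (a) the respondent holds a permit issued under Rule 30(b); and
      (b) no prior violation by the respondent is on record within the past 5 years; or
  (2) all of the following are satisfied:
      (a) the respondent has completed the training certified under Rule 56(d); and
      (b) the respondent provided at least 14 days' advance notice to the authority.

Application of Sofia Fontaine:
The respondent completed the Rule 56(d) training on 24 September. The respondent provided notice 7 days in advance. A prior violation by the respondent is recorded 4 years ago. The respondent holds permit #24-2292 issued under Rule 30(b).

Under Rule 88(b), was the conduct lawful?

(a) holds permit — holds.
(b) no prior violation — fails.
(1) = T AND F = false.
(a) training certified — met.
(b) ≥14 days' notice — not satisfied.
So (2) is not satisfied (T AND F).
Overall: F OR F → false.

No — unlawful.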